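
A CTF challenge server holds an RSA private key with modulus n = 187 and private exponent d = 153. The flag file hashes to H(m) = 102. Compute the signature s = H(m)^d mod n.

(H(m))^2 ≡ 102^2 = 10404 ≡ 119
(H(m))^4 ≡ 119^2 = 14161 ≡ 136
(H(m))^8 ≡ 136^2 = 18496 ≡ 170
(H(m))^16 ≡ 170^2 = 28900 ≡ 102
(H(m))^32 ≡ 102^2 = 10404 ≡ 119
(H(m))^64 ≡ 119^2 = 14161 ≡ 136
(H(m))^128 ≡ 136^2 = 18496 ≡ 170
153 = 128 + 16 + 8 + 1, so (H(m))^153 ≡ 170·102·170·102 ≡ 170 (mod 187)

170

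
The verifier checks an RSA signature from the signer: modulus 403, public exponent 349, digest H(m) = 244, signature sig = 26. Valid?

sig^349 mod 403 = 26
26 ≠ 244, so verification fails.

no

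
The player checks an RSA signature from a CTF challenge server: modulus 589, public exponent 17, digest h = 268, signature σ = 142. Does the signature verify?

Squares mod 589: σ^1≡142, σ^2≡138, σ^4≡196, σ^8≡131, σ^16≡80
17 = 16 + 1, so σ^17 ≡ 80·142 ≡ 169 (mod 589)
169 ≠ 268, so verification fails.

does not verify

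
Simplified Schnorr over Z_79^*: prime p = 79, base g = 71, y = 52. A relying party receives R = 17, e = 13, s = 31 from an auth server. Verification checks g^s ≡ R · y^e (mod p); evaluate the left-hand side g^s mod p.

17

Squares mod 79: 71^1≡71, 71^2≡64, 71^4≡67, 71^8≡65, 71^16≡38
31 = 16 + 8 + 4 + 2 + 1, so 71^31 ≡ 38·65·67·64·71 ≡ 17 (mod 79)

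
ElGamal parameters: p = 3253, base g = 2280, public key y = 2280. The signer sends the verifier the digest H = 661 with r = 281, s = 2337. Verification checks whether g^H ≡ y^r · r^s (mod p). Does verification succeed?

Left side g^H mod p:
Squares mod 3253: 2280^1≡2280, 2280^2≡106, 2280^4≡1477, 2280^8≡2019, 2280^16≡352, 2280^32≡290, 2280^64≡2775, 2280^128≡774, 2280^256≡524, 2280^512≡1324
661 = 512 + 128 + 16 + 4 + 1, so 2280^661 ≡ 1324·774·352·1477·2280 ≡ 673 (mod 3253)
Right side y^r · r^s mod p:
Squares mod 3253: 2280^1≡2280, 2280^2≡106, 2280^4≡1477, 2280^8≡2019, 2280^16≡352, 2280^32≡290, 2280^64≡2775, 2280^128≡774, 2280^256≡524
281 = 256 + 16 + 8 + 1, so 2280^281 ≡ 524·352·2019·2280 ≡ 2569 (mod 3253)
Squares mod 3253: 281^1≡281, 281^2≡889, 281^4≡3095, 281^8≡2193, 281^16≡1315, 281^32≡1882, 281^64≡2660, 281^128≡325, 281^256≡1529, 281^512≡2187, 281^1024≡1059, 281^2048≡2449
2337 = 2048 + 256 + 32 + 1, so 281^2337 ≡ 2449·1529·1882·281 ≡ 1415 (mod 3253)
2569·1415 = 3635135 ≡ 1534 (mod 3253)
673 ≠ 1534, so verification fails.

fails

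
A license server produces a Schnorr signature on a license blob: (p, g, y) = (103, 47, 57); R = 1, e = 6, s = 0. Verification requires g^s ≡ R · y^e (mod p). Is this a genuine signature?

g^s mod p:
47^0 mod 103 = 1
R · y^e mod p:
57^6 mod 103 = 1
1·1 = 1 ≡ 1 (mod 103)
1 ≡ 1 (mod 103); signature holds.

genuine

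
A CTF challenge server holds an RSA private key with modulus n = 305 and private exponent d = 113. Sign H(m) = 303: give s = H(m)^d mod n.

193

(H(m))^2 ≡ 303^2 = 91809 ≡ 4
(H(m))^4 ≡ 4^2 = 16
(H(m))^8 ≡ 16^2 = 256
(H(m))^16 ≡ 256^2 = 65536 ≡ 266
(H(m))^32 ≡ 266^2 = 70756 ≡ 301
(H(m))^64 ≡ 301^2 = 90601 ≡ 16
113 = 64 + 32 + 16 + 1, so (H(m))^113 ≡ 16·301·266·303 ≡ 193 (mod 305)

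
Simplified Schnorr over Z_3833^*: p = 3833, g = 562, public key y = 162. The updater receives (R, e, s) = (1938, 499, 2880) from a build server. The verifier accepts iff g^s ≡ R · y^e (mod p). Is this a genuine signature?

g^s mod p:
562^2 = 315844 ≡ 1538
562^4 ≡ 1538^2 = 2365444 ≡ 483
562^8 ≡ 483^2 = 233289 ≡ 3309
562^16 ≡ 3309^2 = 10949481 ≡ 2433
562^32 ≡ 2433^2 = 5919489 ≡ 1337
562^64 ≡ 1337^2 = 1787569 ≡ 1391
562^128 ≡ 1391^2 = 1934881 ≡ 3049
562^256 ≡ 3049^2 = 9296401 ≡ 1376
562^512 ≡ 1376^2 = 1893376 ≡ 3707
562^1024 ≡ 3707^2 = 13741849 ≡ 544
562^2048 ≡ 544^2 = 295936 ≡ 795
2880 = 2048 + 512 + 256 + 64, so 562^2880 ≡ 795·3707·1376·1391 ≡ 3085 (mod 3833)
R · y^e mod p:
162^2 = 26244 ≡ 3246
162^4 ≡ 3246^2 = 10536516 ≡ 3432
162^8 ≡ 3432^2 = 11778624 ≡ 3648
162^16 ≡ 3648^2 = 13307904 ≡ 3561
162^32 ≡ 3561^2 = 12680721 ≡ 1157
162^64 ≡ 1157^2 = 1338649 ≡ 932
162^128 ≡ 932^2 = 868624 ≡ 2366
162^256 ≡ 2366^2 = 5597956 ≡ 1776
499 = 256 + 128 + 64 + 32 + 16 + 2 + 1, so 162^499 ≡ 1776·2366·932·1157·3561·3246·162 ≡ 1748 (mod 3833)
1938·1748 = 3387624 ≡ 3085 (mod 3833)
3085 ≡ 3085 (mod 3833); signature holds.

genuine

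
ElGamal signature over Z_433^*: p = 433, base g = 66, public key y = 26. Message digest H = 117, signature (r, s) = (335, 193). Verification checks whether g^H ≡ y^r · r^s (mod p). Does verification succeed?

Left side g^H mod p:
66^117 mod 433 = 234
Right side y^r · r^s mod p:
26^335 mod 433 = 51
335^193 mod 433 = 22
51·22 = 1122 ≡ 256 (mod 433)
234 ≠ 256, so verification fails.

fails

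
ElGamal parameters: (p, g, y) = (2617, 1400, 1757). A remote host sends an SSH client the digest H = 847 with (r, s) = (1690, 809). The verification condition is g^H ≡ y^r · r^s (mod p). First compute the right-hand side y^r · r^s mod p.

Squares mod 2617: 1757^1≡1757, 1757^2≡1606, 1757^4≡1491, 1757^8≡1248, 1757^16≡389, 1757^32≡2152, 1757^64≡1631, 1757^128≡1289, 1757^256≡2343, 1757^512≡1800, 1757^1024≡154
1690 = 1024 + 512 + 128 + 16 + 8 + 2, so 1757^1690 ≡ 154·1800·1289·389·1248·1606 ≡ 2006 (mod 2617)
Squares mod 2617: 1690^1≡1690, 1690^2≡953, 1690^4≡110, 1690^8≡1632, 1690^16≡1935, 1690^32≡1915, 1690^64≡808, 1690^128≡1231, 1690^256≡118, 1690^512≡839
809 = 512 + 256 + 32 + 8 + 1, so 1690^809 ≡ 839·118·1915·1632·1690 ≡ 2355 (mod 2617)
y^r · r^s ≡ 2006·2355 = 4724130 ≡ 445 (mod 2617)

445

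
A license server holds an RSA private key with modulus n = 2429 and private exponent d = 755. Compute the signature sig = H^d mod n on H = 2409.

H^755 mod 2429 = 1730

1730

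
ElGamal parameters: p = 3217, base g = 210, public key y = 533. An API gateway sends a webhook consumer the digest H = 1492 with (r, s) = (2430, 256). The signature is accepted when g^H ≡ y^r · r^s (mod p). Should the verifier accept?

accept

Left side g^H mod p:
210^2 = 44100 ≡ 2279
210^4 ≡ 2279^2 = 5193841 ≡ 1603
210^8 ≡ 1603^2 = 2569609 ≡ 2443
210^16 ≡ 2443^2 = 5968249 ≡ 714
210^32 ≡ 714^2 = 509796 ≡ 1510
210^64 ≡ 1510^2 = 2280100 ≡ 2464
210^128 ≡ 2464^2 = 6071296 ≡ 817
210^256 ≡ 817^2 = 667489 ≡ 1570
210^512 ≡ 1570^2 = 2464900 ≡ 678
210^1024 ≡ 678^2 = 459684 ≡ 2870
1492 = 1024 + 256 + 128 + 64 + 16 + 4, so 210^1492 ≡ 2870·1570·817·2464·714·1603 ≡ 1180 (mod 3217)
Right side y^r · r^s mod p:
533^2 = 284089 ≡ 993
533^4 ≡ 993^2 = 986049 ≡ 1647
533^8 ≡ 1647^2 = 2712609 ≡ 678
533^16 ≡ 678^2 = 459684 ≡ 2870
533^32 ≡ 2870^2 = 8236900 ≡ 1380
533^64 ≡ 1380^2 = 1904400 ≡ 3153
533^128 ≡ 3153^2 = 9941409 ≡ 879
533^256 ≡ 879^2 = 772641 ≡ 561
533^512 ≡ 561^2 = 314721 ≡ 2672
533^1024 ≡ 2672^2 = 7139584 ≡ 1061
533^2048 ≡ 1061^2 = 1125721 ≡ 2988
2430 = 2048 + 256 + 64 + 32 + 16 + 8 + 4 + 2, so 533^2430 ≡ 2988·561·3153·1380·2870·678·1647·993 ≡ 352 (mod 3217)
2430^2 = 5904900 ≡ 1705
2430^4 ≡ 1705^2 = 2907025 ≡ 2074
2430^8 ≡ 2074^2 = 4301476 ≡ 347
2430^16 ≡ 347^2 = 120409 ≡ 1380
2430^32 ≡ 1380^2 = 1904400 ≡ 3153
2430^64 ≡ 3153^2 = 9941409 ≡ 879
2430^128 ≡ 879^2 = 772641 ≡ 561
2430^256 ≡ 561^2 = 314721 ≡ 2672
352·2672 = 940544 ≡ 1180 (mod 3217)
1180 ≡ 1180 (mod 3217), so the signature is genuine.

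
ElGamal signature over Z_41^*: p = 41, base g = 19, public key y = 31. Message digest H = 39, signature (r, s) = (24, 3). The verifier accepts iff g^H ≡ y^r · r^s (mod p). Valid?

Left side g^H mod p:
Squares mod 41: 19^1≡19, 19^2≡33, 19^4≡23, 19^8≡37, 19^16≡16, 19^32≡10
39 = 32 + 4 + 2 + 1, so 19^39 ≡ 10·23·33·19 ≡ 13 (mod 41)
Right side y^r · r^s mod p:
Squares mod 41: 31^1≡31, 31^2≡18, 31^4≡37, 31^8≡16, 31^16≡10
24 = 16 + 8, so 31^24 ≡ 10·16 ≡ 37 (mod 41)
Squares mod 41: 24^1≡24, 24^2≡2
3 = 2 + 1, so 24^3 ≡ 2·24 ≡ 7 (mod 41)
37·7 = 259 ≡ 13 (mod 41)
13 ≡ 13 (mod 41), so the signature is genuine.

yes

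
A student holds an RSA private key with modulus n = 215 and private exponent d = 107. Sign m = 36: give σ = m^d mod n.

6

m^2 ≡ 36^2 = 1296 ≡ 6
m^4 ≡ 6^2 = 36
m^8 ≡ 36^2 = 1296 ≡ 6
m^16 ≡ 6^2 = 36
m^32 ≡ 36^2 = 1296 ≡ 6
m^64 ≡ 6^2 = 36
107 = 64 + 32 + 8 + 2 + 1, so m^107 ≡ 36·6·6·6·36 ≡ 6 (mod 215)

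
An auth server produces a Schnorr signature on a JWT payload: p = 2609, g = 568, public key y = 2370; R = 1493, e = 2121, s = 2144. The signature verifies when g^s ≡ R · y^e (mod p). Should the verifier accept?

reject

g^s mod p:
568^2144 mod 2609 = 1427
R · y^e mod p:
2370^2121 mod 2609 = 705
1493·705 = 1052565 ≡ 1138 (mod 2609)
1427 ≠ 1138; the check fails.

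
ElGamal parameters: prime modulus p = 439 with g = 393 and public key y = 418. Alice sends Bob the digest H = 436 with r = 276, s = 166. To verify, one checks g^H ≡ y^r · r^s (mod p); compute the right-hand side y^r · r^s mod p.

418^276 mod 439 = 427
276^166 mod 439 = 69
y^r · r^s ≡ 427·69 = 29463 ≡ 50 (mod 439)

50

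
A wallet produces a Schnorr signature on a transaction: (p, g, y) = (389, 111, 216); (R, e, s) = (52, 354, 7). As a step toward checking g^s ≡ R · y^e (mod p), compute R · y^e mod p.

Squares mod 389: 216^1≡216, 216^2≡365, 216^4≡187, 216^8≡348, 216^16≡125, 216^32≡65, 216^64≡335, 216^128≡193, 216^256≡294
354 = 256 + 64 + 32 + 2, so 216^354 ≡ 294·335·65·365 ≡ 97 (mod 389)
R · y^e ≡ 52·97 = 5044 ≡ 376 (mod 389)

376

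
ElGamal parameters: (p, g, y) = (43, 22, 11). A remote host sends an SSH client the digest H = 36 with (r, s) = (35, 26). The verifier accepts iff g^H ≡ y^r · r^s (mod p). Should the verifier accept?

reject

Left side g^H mod p:
Squares mod 43: 22^1≡22, 22^2≡11, 22^4≡35, 22^8≡21, 22^16≡11, 22^32≡35
36 = 32 + 4, so 22^36 ≡ 35·35 ≡ 21 (mod 43)
Right side y^r · r^s mod p:
Squares mod 43: 11^1≡11, 11^2≡35, 11^4≡21, 11^8≡11, 11^16≡35, 11^32≡21
35 = 32 + 2 + 1, so 11^35 ≡ 21·35·11 ≡ 1 (mod 43)
Squares mod 43: 35^1≡35, 35^2≡21, 35^4≡11, 35^8≡35, 35^16≡21
26 = 16 + 8 + 2, so 35^26 ≡ 21·35·21 ≡ 41 (mod 43)
1·41 = 41 ≡ 41 (mod 43)
21 ≠ 41, so verification fails.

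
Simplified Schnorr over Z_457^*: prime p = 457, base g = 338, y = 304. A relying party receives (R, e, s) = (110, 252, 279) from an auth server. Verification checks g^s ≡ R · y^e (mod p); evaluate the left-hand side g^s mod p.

338^2 = 114244 ≡ 451
338^4 ≡ 451^2 = 203401 ≡ 36
338^8 ≡ 36^2 = 1296 ≡ 382
338^16 ≡ 382^2 = 145924 ≡ 141
338^32 ≡ 141^2 = 19881 ≡ 230
338^64 ≡ 230^2 = 52900 ≡ 345
338^128 ≡ 345^2 = 119025 ≡ 205
338^256 ≡ 205^2 = 42025 ≡ 438
279 = 256 + 16 + 4 + 2 + 1, so 338^279 ≡ 438·141·36·451·338 ≡ 201 (mod 457)

201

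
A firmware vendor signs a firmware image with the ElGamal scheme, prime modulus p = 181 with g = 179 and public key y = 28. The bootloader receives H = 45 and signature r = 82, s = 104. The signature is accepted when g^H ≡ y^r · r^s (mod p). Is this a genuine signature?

Left side g^H mod p:
Squares mod 181: 179^1≡179, 179^2≡4, 179^4≡16, 179^8≡75, 179^16≡14, 179^32≡15
45 = 32 + 8 + 4 + 1, so 179^45 ≡ 15·75·16·179 ≡ 19 (mod 181)
Right side y^r · r^s mod p:
Squares mod 181: 28^1≡28, 28^2≡60, 28^4≡161, 28^8≡38, 28^16≡177, 28^32≡16, 28^64≡75
82 = 64 + 16 + 2, so 28^82 ≡ 75·177·60 ≡ 100 (mod 181)
Squares mod 181: 82^1≡82, 82^2≡27, 82^4≡5, 82^8≡25, 82^16≡82, 82^32≡27, 82^64≡5
104 = 64 + 32 + 8, so 82^104 ≡ 5·27·25 ≡ 117 (mod 181)
100·117 = 11700 ≡ 116 (mod 181)
19 ≠ 116, so verification fails.

forged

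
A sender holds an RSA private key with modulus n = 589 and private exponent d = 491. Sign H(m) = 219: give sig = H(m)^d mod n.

250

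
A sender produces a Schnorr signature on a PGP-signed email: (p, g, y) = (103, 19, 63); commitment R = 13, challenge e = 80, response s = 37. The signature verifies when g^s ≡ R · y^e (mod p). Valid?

yes

g^s mod p:
19^2 = 361 ≡ 52
19^4 ≡ 52^2 = 2704 ≡ 26
19^8 ≡ 26^2 = 676 ≡ 58
19^16 ≡ 58^2 = 3364 ≡ 68
19^32 ≡ 68^2 = 4624 ≡ 92
37 = 32 + 4 + 1, so 19^37 ≡ 92·26·19 ≡ 25 (mod 103)
R · y^e mod p:
63^2 = 3969 ≡ 55
63^4 ≡ 55^2 = 3025 ≡ 38
63^8 ≡ 38^2 = 1444 ≡ 2
63^16 ≡ 2^2 = 4
63^32 ≡ 4^2 = 16
63^64 ≡ 16^2 = 256 ≡ 50
80 = 64 + 16, so 63^80 ≡ 50·4 ≡ 97 (mod 103)
13·97 = 1261 ≡ 25 (mod 103)
25 ≡ 25 (mod 103); signature holds.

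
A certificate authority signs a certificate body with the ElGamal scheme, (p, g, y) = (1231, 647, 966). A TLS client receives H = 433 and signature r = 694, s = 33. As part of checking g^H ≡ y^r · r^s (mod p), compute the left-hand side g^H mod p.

271

647^2 = 418609 ≡ 69
647^4 ≡ 69^2 = 4761 ≡ 1068
647^8 ≡ 1068^2 = 1140624 ≡ 718
647^16 ≡ 718^2 = 515524 ≡ 966
647^32 ≡ 966^2 = 933156 ≡ 58
647^64 ≡ 58^2 = 3364 ≡ 902
647^128 ≡ 902^2 = 813604 ≡ 1144
647^256 ≡ 1144^2 = 1308736 ≡ 183
433 = 256 + 128 + 32 + 16 + 1, so 647^433 ≡ 183·1144·58·966·647 ≡ 271 (mod 1231)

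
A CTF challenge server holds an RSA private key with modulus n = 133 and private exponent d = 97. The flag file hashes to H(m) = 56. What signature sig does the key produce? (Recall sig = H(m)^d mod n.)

Squares mod 133: (H(m))^1≡56, (H(m))^2≡77, (H(m))^4≡77, (H(m))^8≡77, (H(m))^16≡77, (H(m))^32≡77, (H(m))^64≡77
97 = 64 + 32 + 1, so (H(m))^97 ≡ 77·77·56 ≡ 56 (mod 133)

56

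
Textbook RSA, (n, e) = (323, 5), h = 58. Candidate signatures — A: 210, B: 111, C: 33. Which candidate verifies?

Candidate A: Squares mod 323: 210^1≡210, 210^2≡172, 210^4≡191; 5 = 4 + 1, so 210^5 ≡ 191·210 ≡ 58 (mod 323)
  → matches h = 58
Candidate B: Squares mod 323: 111^1≡111, 111^2≡47, 111^4≡271; 5 = 4 + 1, so 111^5 ≡ 271·111 ≡ 42 (mod 323)
Candidate C: Squares mod 323: 33^1≡33, 33^2≡120, 33^4≡188; 5 = 4 + 1, so 33^5 ≡ 188·33 ≡ 67 (mod 323)

A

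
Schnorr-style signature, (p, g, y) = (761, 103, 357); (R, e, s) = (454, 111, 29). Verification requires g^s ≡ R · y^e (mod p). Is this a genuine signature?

genuine

g^s mod p:
103^2 = 10609 ≡ 716
103^4 ≡ 716^2 = 512656 ≡ 503
103^8 ≡ 503^2 = 253009 ≡ 357
103^16 ≡ 357^2 = 127449 ≡ 362
29 = 16 + 8 + 4 + 1, so 103^29 ≡ 362·357·503·103 ≡ 75 (mod 761)
R · y^e mod p:
357^2 = 127449 ≡ 362
357^4 ≡ 362^2 = 131044 ≡ 152
357^8 ≡ 152^2 = 23104 ≡ 274
357^16 ≡ 274^2 = 75076 ≡ 498
357^32 ≡ 498^2 = 248004 ≡ 679
357^64 ≡ 679^2 = 461041 ≡ 636
111 = 64 + 32 + 8 + 4 + 2 + 1, so 357^111 ≡ 636·679·274·152·362·357 ≡ 498 (mod 761)
454·498 = 226092 ≡ 75 (mod 761)
75 ≡ 75 (mod 761); signature holds.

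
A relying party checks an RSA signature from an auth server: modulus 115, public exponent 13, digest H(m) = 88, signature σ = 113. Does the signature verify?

Squares mod 115: σ^1≡113, σ^2≡4, σ^4≡16, σ^8≡26
13 = 8 + 4 + 1, so σ^13 ≡ 26·16·113 ≡ 88 (mod 115)
Since 88 equals the digest 88, verification succeeds.

verifies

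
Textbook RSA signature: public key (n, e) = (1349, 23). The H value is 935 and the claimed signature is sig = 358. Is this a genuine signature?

genuine

sig^2 ≡ 358^2 = 128164 ≡ 9
sig^4 ≡ 9^2 = 81
sig^8 ≡ 81^2 = 6561 ≡ 1165
sig^16 ≡ 1165^2 = 1357225 ≡ 131
23 = 16 + 4 + 2 + 1, so sig^23 ≡ 131·81·9·358 ≡ 935 (mod 1349)
935 = H, so the signature checks out.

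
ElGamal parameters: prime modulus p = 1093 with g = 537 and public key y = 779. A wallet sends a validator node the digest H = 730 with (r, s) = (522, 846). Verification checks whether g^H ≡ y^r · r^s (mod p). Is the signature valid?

invalid

Left side g^H mod p:
537^2 = 288369 ≡ 910
537^4 ≡ 910^2 = 828100 ≡ 699
537^8 ≡ 699^2 = 488601 ≡ 30
537^16 ≡ 30^2 = 900
537^32 ≡ 900^2 = 810000 ≡ 87
537^64 ≡ 87^2 = 7569 ≡ 1011
537^128 ≡ 1011^2 = 1022121 ≡ 166
537^256 ≡ 166^2 = 27556 ≡ 231
537^512 ≡ 231^2 = 53361 ≡ 897
730 = 512 + 128 + 64 + 16 + 8 + 2, so 537^730 ≡ 897·166·1011·900·30·910 ≡ 785 (mod 1093)
Right side y^r · r^s mod p:
779^2 = 606841 ≡ 226
779^4 ≡ 226^2 = 51076 ≡ 798
779^8 ≡ 798^2 = 636804 ≡ 678
779^16 ≡ 678^2 = 459684 ≡ 624
779^32 ≡ 624^2 = 389376 ≡ 268
779^64 ≡ 268^2 = 71824 ≡ 779
779^128 ≡ 779^2 = 606841 ≡ 226
779^256 ≡ 226^2 = 51076 ≡ 798
779^512 ≡ 798^2 = 636804 ≡ 678
522 = 512 + 8 + 2, so 779^522 ≡ 678·678·226 ≡ 27 (mod 1093)
522^2 = 272484 ≡ 327
522^4 ≡ 327^2 = 106929 ≡ 908
522^8 ≡ 908^2 = 824464 ≡ 342
522^16 ≡ 342^2 = 116964 ≡ 13
522^32 ≡ 13^2 = 169
522^64 ≡ 169^2 = 28561 ≡ 143
522^128 ≡ 143^2 = 20449 ≡ 775
522^256 ≡ 775^2 = 600625 ≡ 568
522^512 ≡ 568^2 = 322624 ≡ 189
846 = 512 + 256 + 64 + 8 + 4 + 2, so 522^846 ≡ 189·568·143·342·908·327 ≡ 855 (mod 1093)
27·855 = 23085 ≡ 132 (mod 1093)
785 ≠ 132, so verification fails.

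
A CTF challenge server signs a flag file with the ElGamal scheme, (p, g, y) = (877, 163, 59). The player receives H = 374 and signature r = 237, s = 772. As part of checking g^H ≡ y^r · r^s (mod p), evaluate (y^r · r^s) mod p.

217

59^237 mod 877 = 371
237^772 mod 877 = 497
y^r · r^s ≡ 371·497 = 184387 ≡ 217 (mod 877)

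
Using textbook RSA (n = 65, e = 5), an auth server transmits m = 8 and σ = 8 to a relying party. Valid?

yes

Squares mod 65: σ^1≡8, σ^2≡64, σ^4≡1
5 = 4 + 1, so σ^5 ≡ 1·8 ≡ 8 (mod 65)
8 = m, so the signature checks out.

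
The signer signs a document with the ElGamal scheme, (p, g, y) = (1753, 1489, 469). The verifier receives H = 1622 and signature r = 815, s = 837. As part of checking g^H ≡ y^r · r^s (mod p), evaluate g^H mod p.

1489^2 = 2217121 ≡ 1329
1489^4 ≡ 1329^2 = 1766241 ≡ 970
1489^8 ≡ 970^2 = 940900 ≡ 1292
1489^16 ≡ 1292^2 = 1669264 ≡ 408
1489^32 ≡ 408^2 = 166464 ≡ 1682
1489^64 ≡ 1682^2 = 2829124 ≡ 1535
1489^128 ≡ 1535^2 = 2356225 ≡ 193
1489^256 ≡ 193^2 = 37249 ≡ 436
1489^512 ≡ 436^2 = 190096 ≡ 772
1489^1024 ≡ 772^2 = 595984 ≡ 1717
1622 = 1024 + 512 + 64 + 16 + 4 + 2, so 1489^1622 ≡ 1717·772·1535·408·970·1329 ≡ 715 (mod 1753)

715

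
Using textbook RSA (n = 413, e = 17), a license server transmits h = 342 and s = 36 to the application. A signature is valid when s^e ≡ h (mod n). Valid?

no

s^2 ≡ 36^2 = 1296 ≡ 57
s^4 ≡ 57^2 = 3249 ≡ 358
s^8 ≡ 358^2 = 128164 ≡ 134
s^16 ≡ 134^2 = 17956 ≡ 197
17 = 16 + 1, so s^17 ≡ 197·36 ≡ 71 (mod 413)
The recovered value 71 does not match the digest 342.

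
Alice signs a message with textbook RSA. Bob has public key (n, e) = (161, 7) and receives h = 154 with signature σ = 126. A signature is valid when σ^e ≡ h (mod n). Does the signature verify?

does not verify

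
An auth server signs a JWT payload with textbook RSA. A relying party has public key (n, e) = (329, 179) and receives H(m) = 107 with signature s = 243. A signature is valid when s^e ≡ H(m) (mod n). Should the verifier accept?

reject

s^2 ≡ 243^2 = 59049 ≡ 158
s^4 ≡ 158^2 = 24964 ≡ 289
s^8 ≡ 289^2 = 83521 ≡ 284
s^16 ≡ 284^2 = 80656 ≡ 51
s^32 ≡ 51^2 = 2601 ≡ 298
s^64 ≡ 298^2 = 88804 ≡ 303
s^128 ≡ 303^2 = 91809 ≡ 18
179 = 128 + 32 + 16 + 2 + 1, so s^179 ≡ 18·298·51·158·243 ≡ 115 (mod 329)
115 ≠ 107, so verification fails.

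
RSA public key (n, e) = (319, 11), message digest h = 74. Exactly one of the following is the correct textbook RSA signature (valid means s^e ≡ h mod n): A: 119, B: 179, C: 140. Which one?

C

Candidate A: Squares mod 319: 119^1≡119, 119^2≡125, 119^4≡313, 119^8≡36; 11 = 8 + 2 + 1, so 119^11 ≡ 36·125·119 ≡ 218 (mod 319)
Candidate B: Squares mod 319: 179^1≡179, 179^2≡141, 179^4≡103, 179^8≡82; 11 = 8 + 2 + 1, so 179^11 ≡ 82·141·179 ≡ 245 (mod 319)
Candidate C: Squares mod 319: 140^1≡140, 140^2≡141, 140^4≡103, 140^8≡82; 11 = 8 + 2 + 1, so 140^11 ≡ 82·141·140 ≡ 74 (mod 319)
  → matches h = 74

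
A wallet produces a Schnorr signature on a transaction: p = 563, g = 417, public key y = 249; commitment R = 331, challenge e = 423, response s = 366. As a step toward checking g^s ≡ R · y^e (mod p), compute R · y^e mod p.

204

249^423 mod 563 = 533
R · y^e ≡ 331·533 = 176423 ≡ 204 (mod 563)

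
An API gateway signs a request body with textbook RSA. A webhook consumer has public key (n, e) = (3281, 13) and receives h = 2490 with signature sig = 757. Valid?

yes

Squares mod 3281: sig^1≡757, sig^2≡2155, sig^4≡1410, sig^8≡3095
13 = 8 + 4 + 1, so sig^13 ≡ 3095·1410·757 ≡ 2490 (mod 3281)
2490 = h, so the signature checks out.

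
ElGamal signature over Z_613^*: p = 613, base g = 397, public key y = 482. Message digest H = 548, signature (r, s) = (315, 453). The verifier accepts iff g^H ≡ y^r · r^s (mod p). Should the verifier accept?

reject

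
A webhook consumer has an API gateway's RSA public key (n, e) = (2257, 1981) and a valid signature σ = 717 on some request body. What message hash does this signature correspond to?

717

σ^2 ≡ 717^2 = 514089 ≡ 1750
σ^4 ≡ 1750^2 = 3062500 ≡ 2008
σ^8 ≡ 2008^2 = 4032064 ≡ 1062
σ^16 ≡ 1062^2 = 1127844 ≡ 1601
σ^32 ≡ 1601^2 = 2563201 ≡ 1506
σ^64 ≡ 1506^2 = 2268036 ≡ 2008
σ^128 ≡ 2008^2 = 4032064 ≡ 1062
σ^256 ≡ 1062^2 = 1127844 ≡ 1601
σ^512 ≡ 1601^2 = 2563201 ≡ 1506
σ^1024 ≡ 1506^2 = 2268036 ≡ 2008
1981 = 1024 + 512 + 256 + 128 + 32 + 16 + 8 + 4 + 1, so σ^1981 ≡ 2008·1506·1601·1062·1506·1601·1062·2008·717 ≡ 717 (mod 2257)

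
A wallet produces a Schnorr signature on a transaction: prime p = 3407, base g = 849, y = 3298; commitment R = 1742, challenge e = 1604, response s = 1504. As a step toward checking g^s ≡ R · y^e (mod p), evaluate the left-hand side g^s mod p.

849^2 = 720801 ≡ 1924
849^4 ≡ 1924^2 = 3701776 ≡ 1774
849^8 ≡ 1774^2 = 3147076 ≡ 2415
849^16 ≡ 2415^2 = 5832225 ≡ 2848
849^32 ≡ 2848^2 = 8111104 ≡ 2444
849^64 ≡ 2444^2 = 5973136 ≡ 665
849^128 ≡ 665^2 = 442225 ≡ 2722
849^256 ≡ 2722^2 = 7409284 ≡ 2466
849^512 ≡ 2466^2 = 6081156 ≡ 3068
849^1024 ≡ 3068^2 = 9412624 ≡ 2490
1504 = 1024 + 256 + 128 + 64 + 32, so 849^1504 ≡ 2490·2466·2722·665·2444 ≡ 1386 (mod 3407)

1386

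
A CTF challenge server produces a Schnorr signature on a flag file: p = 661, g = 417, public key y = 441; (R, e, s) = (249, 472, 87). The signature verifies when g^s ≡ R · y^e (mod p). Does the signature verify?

does not verify

g^s mod p:
417^2 = 173889 ≡ 46
417^4 ≡ 46^2 = 2116 ≡ 133
417^8 ≡ 133^2 = 17689 ≡ 503
417^16 ≡ 503^2 = 253009 ≡ 507
417^32 ≡ 507^2 = 257049 ≡ 581
417^64 ≡ 581^2 = 337561 ≡ 451
87 = 64 + 16 + 4 + 2 + 1, so 417^87 ≡ 451·507·133·46·417 ≡ 548 (mod 661)
R · y^e mod p:
441^2 = 194481 ≡ 147
441^4 ≡ 147^2 = 21609 ≡ 457
441^8 ≡ 457^2 = 208849 ≡ 634
441^16 ≡ 634^2 = 401956 ≡ 68
441^32 ≡ 68^2 = 4624 ≡ 658
441^64 ≡ 658^2 = 432964 ≡ 9
441^128 ≡ 9^2 = 81
441^256 ≡ 81^2 = 6561 ≡ 612
472 = 256 + 128 + 64 + 16 + 8, so 441^472 ≡ 612·81·9·68·634 ≡ 658 (mod 661)
249·658 = 163842 ≡ 575 (mod 661)
548 ≠ 575; the check fails.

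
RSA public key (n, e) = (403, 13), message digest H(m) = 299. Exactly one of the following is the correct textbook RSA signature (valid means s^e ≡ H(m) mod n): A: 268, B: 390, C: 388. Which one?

Candidate A: Squares mod 403: 268^1≡268, 268^2≡90, 268^4≡40, 268^8≡391; 13 = 8 + 4 + 1, so 268^13 ≡ 391·40·268 ≡ 320 (mod 403)
Candidate B: Squares mod 403: 390^1≡390, 390^2≡169, 390^4≡351, 390^8≡286; 13 = 8 + 4 + 1, so 390^13 ≡ 286·351·390 ≡ 299 (mod 403)
  → matches H(m) = 299
Candidate C: Squares mod 403: 388^1≡388, 388^2≡225, 388^4≡250, 388^8≡35; 13 = 8 + 4 + 1, so 388^13 ≡ 35·250·388 ≡ 128 (mod 403)

B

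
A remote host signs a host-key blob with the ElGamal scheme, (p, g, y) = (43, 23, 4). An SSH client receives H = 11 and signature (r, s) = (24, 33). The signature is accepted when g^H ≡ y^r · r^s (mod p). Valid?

no

Left side g^H mod p:
23^2 = 529 ≡ 13
23^4 ≡ 13^2 = 169 ≡ 40
23^8 ≡ 40^2 = 1600 ≡ 9
11 = 8 + 2 + 1, so 23^11 ≡ 9·13·23 ≡ 25 (mod 43)
Right side y^r · r^s mod p:
4^2 = 16
4^4 ≡ 16^2 = 256 ≡ 41
4^8 ≡ 41^2 = 1681 ≡ 4
4^16 ≡ 4^2 = 16
24 = 16 + 8, so 4^24 ≡ 16·4 ≡ 21 (mod 43)
24^2 = 576 ≡ 17
24^4 ≡ 17^2 = 289 ≡ 31
24^8 ≡ 31^2 = 961 ≡ 15
24^16 ≡ 15^2 = 225 ≡ 10
24^32 ≡ 10^2 = 100 ≡ 14
33 = 32 + 1, so 24^33 ≡ 14·24 ≡ 35 (mod 43)
21·35 = 735 ≡ 4 (mod 43)
25 ≠ 4, so verification fails.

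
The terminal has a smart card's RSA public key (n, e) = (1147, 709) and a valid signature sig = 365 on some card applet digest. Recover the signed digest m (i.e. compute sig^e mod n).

203

Squares mod 1147: sig^1≡365, sig^2≡173, sig^4≡107, sig^8≡1126, sig^16≡441, sig^32≡638, sig^64≡1006, sig^128≡382, sig^256≡255, sig^512≡793
709 = 512 + 128 + 64 + 4 + 1, so sig^709 ≡ 793·382·1006·107·365 ≡ 203 (mod 1147)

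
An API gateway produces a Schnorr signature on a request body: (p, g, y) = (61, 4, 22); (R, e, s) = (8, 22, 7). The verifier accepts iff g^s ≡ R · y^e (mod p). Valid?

g^s mod p:
Squares mod 61: 4^1≡4, 4^2≡16, 4^4≡12
7 = 4 + 2 + 1, so 4^7 ≡ 12·16·4 ≡ 36 (mod 61)
R · y^e mod p:
Squares mod 61: 22^1≡22, 22^2≡57, 22^4≡16, 22^8≡12, 22^16≡22
22 = 16 + 4 + 2, so 22^22 ≡ 22·16·57 ≡ 56 (mod 61)
8·56 = 448 ≡ 21 (mod 61)
36 ≠ 21; the check fails.

no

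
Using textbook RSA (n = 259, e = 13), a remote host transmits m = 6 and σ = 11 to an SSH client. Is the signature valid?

invalid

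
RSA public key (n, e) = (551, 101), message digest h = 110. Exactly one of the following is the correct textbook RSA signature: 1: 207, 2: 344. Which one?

Candidate 1: 207^101 mod 551 = 441
Candidate 2: 344^101 mod 551 = 110
  → matches h = 110

2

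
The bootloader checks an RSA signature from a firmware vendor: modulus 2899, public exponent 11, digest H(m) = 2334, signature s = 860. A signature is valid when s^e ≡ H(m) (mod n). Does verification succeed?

passes

s^2 ≡ 860^2 = 739600 ≡ 355
s^4 ≡ 355^2 = 126025 ≡ 1368
s^8 ≡ 1368^2 = 1871424 ≡ 1569
11 = 8 + 2 + 1, so s^11 ≡ 1569·355·860 ≡ 2334 (mod 2899)
s^11 mod 2899 = 2334 matches H(m).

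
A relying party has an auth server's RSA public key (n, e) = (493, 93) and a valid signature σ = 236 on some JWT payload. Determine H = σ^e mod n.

274

σ^2 ≡ 236^2 = 55696 ≡ 480
σ^4 ≡ 480^2 = 230400 ≡ 169
σ^8 ≡ 169^2 = 28561 ≡ 460
σ^16 ≡ 460^2 = 211600 ≡ 103
σ^32 ≡ 103^2 = 10609 ≡ 256
σ^64 ≡ 256^2 = 65536 ≡ 460
93 = 64 + 16 + 8 + 4 + 1, so σ^93 ≡ 460·103·460·169·236 ≡ 274 (mod 493)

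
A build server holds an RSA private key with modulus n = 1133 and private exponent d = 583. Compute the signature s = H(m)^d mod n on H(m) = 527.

Squares mod 1133: (H(m))^1≡527, (H(m))^2≡144, (H(m))^4≡342, (H(m))^8≡265, (H(m))^16≡1112, (H(m))^32≡441, (H(m))^64≡738, (H(m))^128≡804, (H(m))^256≡606, (H(m))^512≡144
583 = 512 + 64 + 4 + 2 + 1, so (H(m))^583 ≡ 144·738·342·144·527 ≡ 912 (mod 1133)

912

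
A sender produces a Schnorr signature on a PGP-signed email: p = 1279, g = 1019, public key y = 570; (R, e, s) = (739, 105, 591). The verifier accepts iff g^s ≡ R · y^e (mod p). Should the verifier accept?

g^s mod p:
1019^2 = 1038361 ≡ 1092
1019^4 ≡ 1092^2 = 1192464 ≡ 436
1019^8 ≡ 436^2 = 190096 ≡ 804
1019^16 ≡ 804^2 = 646416 ≡ 521
1019^32 ≡ 521^2 = 271441 ≡ 293
1019^64 ≡ 293^2 = 85849 ≡ 156
1019^128 ≡ 156^2 = 24336 ≡ 35
1019^256 ≡ 35^2 = 1225
1019^512 ≡ 1225^2 = 1500625 ≡ 358
591 = 512 + 64 + 8 + 4 + 2 + 1, so 1019^591 ≡ 358·156·804·436·1092·1019 ≡ 897 (mod 1279)
R · y^e mod p:
570^2 = 324900 ≡ 34
570^4 ≡ 34^2 = 1156
570^8 ≡ 1156^2 = 1336336 ≡ 1060
570^16 ≡ 1060^2 = 1123600 ≡ 638
570^32 ≡ 638^2 = 407044 ≡ 322
570^64 ≡ 322^2 = 103684 ≡ 85
105 = 64 + 32 + 8 + 1, so 570^105 ≡ 85·322·1060·570 ≡ 716 (mod 1279)
739·716 = 529124 ≡ 897 (mod 1279)
897 ≡ 897 (mod 1279); signature holds.

accept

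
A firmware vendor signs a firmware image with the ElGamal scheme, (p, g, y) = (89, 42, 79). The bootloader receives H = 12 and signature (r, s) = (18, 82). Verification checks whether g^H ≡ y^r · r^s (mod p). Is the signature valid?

valid

Left side g^H mod p:
42^12 mod 89 = 4
Right side y^r · r^s mod p:
79^18 mod 89 = 25
18^82 mod 89 = 50
25·50 = 1250 ≡ 4 (mod 89)
4 ≡ 4 (mod 89), so the signature is genuine.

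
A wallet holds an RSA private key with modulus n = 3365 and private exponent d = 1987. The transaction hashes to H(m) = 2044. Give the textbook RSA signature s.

(H(m))^1987 mod 3365 = 779

779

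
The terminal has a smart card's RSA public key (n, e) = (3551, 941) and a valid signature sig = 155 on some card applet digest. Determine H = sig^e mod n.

2898

sig^2 ≡ 155^2 = 24025 ≡ 2719
sig^4 ≡ 2719^2 = 7392961 ≡ 3330
sig^8 ≡ 3330^2 = 11088900 ≡ 2678
sig^16 ≡ 2678^2 = 7171684 ≡ 2215
sig^32 ≡ 2215^2 = 4906225 ≡ 2294
sig^64 ≡ 2294^2 = 5262436 ≡ 3405
sig^128 ≡ 3405^2 = 11594025 ≡ 10
sig^256 ≡ 10^2 = 100
sig^512 ≡ 100^2 = 10000 ≡ 2898
941 = 512 + 256 + 128 + 32 + 8 + 4 + 1, so sig^941 ≡ 2898·100·10·2294·2678·3330·155 ≡ 2898 (mod 3551)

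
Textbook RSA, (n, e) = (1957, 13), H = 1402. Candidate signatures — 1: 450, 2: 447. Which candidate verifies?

1

Candidate 1: Squares mod 1957: 450^1≡450, 450^2≡929, 450^4≡4, 450^8≡16; 13 = 8 + 4 + 1, so 450^13 ≡ 16·4·450 ≡ 1402 (mod 1957)
  → matches H = 1402
Candidate 2: Squares mod 1957: 447^1≡447, 447^2≡195, 447^4≡842, 447^8≡530; 13 = 8 + 4 + 1, so 447^13 ≡ 530·842·447 ≡ 1210 (mod 1957)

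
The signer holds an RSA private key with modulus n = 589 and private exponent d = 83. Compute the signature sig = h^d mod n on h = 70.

h^83 mod 589 = 78

78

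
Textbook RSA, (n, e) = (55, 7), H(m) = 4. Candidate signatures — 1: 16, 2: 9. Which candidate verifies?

2

Candidate 1: 16^2 = 256 ≡ 36; 16^4 ≡ 36^2 = 1296 ≡ 31; 7 = 4 + 2 + 1, so 16^7 ≡ 31·36·16 ≡ 36 (mod 55)
Candidate 2: 9^2 = 81 ≡ 26; 9^4 ≡ 26^2 = 676 ≡ 16; 7 = 4 + 2 + 1, so 9^7 ≡ 16·26·9 ≡ 4 (mod 55)
  → matches H(m) = 4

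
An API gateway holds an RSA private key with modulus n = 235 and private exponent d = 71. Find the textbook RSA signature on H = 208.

Squares mod 235: H^1≡208, H^2≡24, H^4≡106, H^8≡191, H^16≡56, H^32≡81, H^64≡216
71 = 64 + 4 + 2 + 1, so H^71 ≡ 216·106·24·208 ≡ 117 (mod 235)

117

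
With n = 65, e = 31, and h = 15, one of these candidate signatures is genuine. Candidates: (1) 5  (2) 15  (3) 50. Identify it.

Candidate 1: Squares mod 65: 5^1≡5, 5^2≡25, 5^4≡40, 5^8≡40, 5^16≡40; 31 = 16 + 8 + 4 + 2 + 1, so 5^31 ≡ 40·40·40·25·5 ≡ 60 (mod 65)
Candidate 2: Squares mod 65: 15^1≡15, 15^2≡30, 15^4≡55, 15^8≡35, 15^16≡55; 31 = 16 + 8 + 4 + 2 + 1, so 15^31 ≡ 55·35·55·30·15 ≡ 50 (mod 65)
Candidate 3: Squares mod 65: 50^1≡50, 50^2≡30, 50^4≡55, 50^8≡35, 50^16≡55; 31 = 16 + 8 + 4 + 2 + 1, so 50^31 ≡ 55·35·55·30·50 ≡ 15 (mod 65)
  → matches h = 15

3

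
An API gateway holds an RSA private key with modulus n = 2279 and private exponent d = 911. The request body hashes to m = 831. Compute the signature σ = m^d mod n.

1149

Squares mod 2279: m^1≡831, m^2≡24, m^4≡576, m^8≡1321, m^16≡1606, m^32≡1687, m^64≡1777, m^128≡1314, m^256≡1393, m^512≡1020
911 = 512 + 256 + 128 + 8 + 4 + 2 + 1, so m^911 ≡ 1020·1393·1314·1321·576·24·831 ≡ 1149 (mod 2279)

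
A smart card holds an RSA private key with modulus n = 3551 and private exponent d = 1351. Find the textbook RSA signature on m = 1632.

1402

m^2 ≡ 1632^2 = 2663424 ≡ 174
m^4 ≡ 174^2 = 30276 ≡ 1868
m^8 ≡ 1868^2 = 3489424 ≡ 2342
m^16 ≡ 2342^2 = 5484964 ≡ 2220
m^32 ≡ 2220^2 = 4928400 ≡ 3163
m^64 ≡ 3163^2 = 10004569 ≡ 1402
m^128 ≡ 1402^2 = 1965604 ≡ 1901
m^256 ≡ 1901^2 = 3613801 ≡ 2434
m^512 ≡ 2434^2 = 5924356 ≡ 1288
m^1024 ≡ 1288^2 = 1658944 ≡ 627
1351 = 1024 + 256 + 64 + 4 + 2 + 1, so m^1351 ≡ 627·2434·1402·1868·174·1632 ≡ 1402 (mod 3551)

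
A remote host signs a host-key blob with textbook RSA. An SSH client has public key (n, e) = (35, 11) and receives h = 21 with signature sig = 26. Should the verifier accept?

sig^2 ≡ 26^2 = 676 ≡ 11
sig^4 ≡ 11^2 = 121 ≡ 16
sig^8 ≡ 16^2 = 256 ≡ 11
11 = 8 + 2 + 1, so sig^11 ≡ 11·11·26 ≡ 31 (mod 35)
The recovered value 31 does not match the digest 21.

reject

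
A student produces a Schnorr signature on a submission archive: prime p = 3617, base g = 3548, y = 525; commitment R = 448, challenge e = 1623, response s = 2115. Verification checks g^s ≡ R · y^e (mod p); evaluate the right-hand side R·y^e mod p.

903

525^2 = 275625 ≡ 733
525^4 ≡ 733^2 = 537289 ≡ 1973
525^8 ≡ 1973^2 = 3892729 ≡ 837
525^16 ≡ 837^2 = 700569 ≡ 2488
525^32 ≡ 2488^2 = 6190144 ≡ 1457
525^64 ≡ 1457^2 = 2122849 ≡ 3287
525^128 ≡ 3287^2 = 10804369 ≡ 390
525^256 ≡ 390^2 = 152100 ≡ 186
525^512 ≡ 186^2 = 34596 ≡ 2043
525^1024 ≡ 2043^2 = 4173849 ≡ 3448
1623 = 1024 + 512 + 64 + 16 + 4 + 2 + 1, so 525^1623 ≡ 3448·2043·3287·2488·1973·733·525 ≡ 1754 (mod 3617)
R · y^e ≡ 448·1754 = 785792 ≡ 903 (mod 3617)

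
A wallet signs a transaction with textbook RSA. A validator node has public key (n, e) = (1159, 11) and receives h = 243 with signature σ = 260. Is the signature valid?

invalid

σ^2 ≡ 260^2 = 67600 ≡ 378
σ^4 ≡ 378^2 = 142884 ≡ 327
σ^8 ≡ 327^2 = 106929 ≡ 301
11 = 8 + 2 + 1, so σ^11 ≡ 301·378·260 ≡ 1123 (mod 1159)
1123 ≠ 243, so verification fails.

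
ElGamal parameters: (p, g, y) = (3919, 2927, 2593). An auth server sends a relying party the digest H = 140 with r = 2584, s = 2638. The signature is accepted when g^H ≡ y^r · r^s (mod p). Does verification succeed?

fails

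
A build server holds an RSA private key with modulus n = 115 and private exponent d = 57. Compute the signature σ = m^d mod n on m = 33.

m^2 ≡ 33^2 = 1089 ≡ 54
m^4 ≡ 54^2 = 2916 ≡ 41
m^8 ≡ 41^2 = 1681 ≡ 71
m^16 ≡ 71^2 = 5041 ≡ 96
m^32 ≡ 96^2 = 9216 ≡ 16
57 = 32 + 16 + 8 + 1, so m^57 ≡ 16·96·71·33 ≡ 38 (mod 115)

38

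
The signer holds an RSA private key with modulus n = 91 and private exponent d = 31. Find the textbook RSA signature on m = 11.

m^31 mod 91 = 67

67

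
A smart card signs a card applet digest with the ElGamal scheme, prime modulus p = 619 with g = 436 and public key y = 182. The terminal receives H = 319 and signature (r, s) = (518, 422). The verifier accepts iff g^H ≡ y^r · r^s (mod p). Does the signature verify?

does not verify

Left side g^H mod p:
Squares mod 619: 436^1≡436, 436^2≡63, 436^4≡255, 436^8≡30, 436^16≡281, 436^32≡348, 436^64≡399, 436^128≡118, 436^256≡306
319 = 256 + 32 + 16 + 8 + 4 + 2 + 1, so 436^319 ≡ 306·348·281·30·255·63·436 ≡ 33 (mod 619)
Right side y^r · r^s mod p:
Squares mod 619: 182^1≡182, 182^2≡317, 182^4≡211, 182^8≡572, 182^16≡352, 182^32≡104, 182^64≡293, 182^128≡427, 182^256≡343, 182^512≡39
518 = 512 + 4 + 2, so 182^518 ≡ 39·211·317 ≡ 127 (mod 619)
Squares mod 619: 518^1≡518, 518^2≡297, 518^4≡311, 518^8≡157, 518^16≡508, 518^32≡560, 518^64≡386, 518^128≡436, 518^256≡63
422 = 256 + 128 + 32 + 4 + 2, so 518^422 ≡ 63·436·560·311·297 ≡ 384 (mod 619)
127·384 = 48768 ≡ 486 (mod 619)
33 ≠ 486, so verification fails.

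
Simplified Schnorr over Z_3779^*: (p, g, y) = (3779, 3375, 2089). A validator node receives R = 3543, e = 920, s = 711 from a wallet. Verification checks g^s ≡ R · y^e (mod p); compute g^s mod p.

3375^2 = 11390625 ≡ 719
3375^4 ≡ 719^2 = 516961 ≡ 3017
3375^8 ≡ 3017^2 = 9102289 ≡ 2457
3375^16 ≡ 2457^2 = 6036849 ≡ 1786
3375^32 ≡ 1786^2 = 3189796 ≡ 320
3375^64 ≡ 320^2 = 102400 ≡ 367
3375^128 ≡ 367^2 = 134689 ≡ 2424
3375^256 ≡ 2424^2 = 5875776 ≡ 3210
3375^512 ≡ 3210^2 = 10304100 ≡ 2546
711 = 512 + 128 + 64 + 4 + 2 + 1, so 3375^711 ≡ 2546·2424·367·3017·719·3375 ≡ 3401 (mod 3779)

3401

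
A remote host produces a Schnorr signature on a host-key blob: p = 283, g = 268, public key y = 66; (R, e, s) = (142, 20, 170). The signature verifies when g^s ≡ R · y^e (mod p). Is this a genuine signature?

g^s mod p:
268^2 = 71824 ≡ 225
268^4 ≡ 225^2 = 50625 ≡ 251
268^8 ≡ 251^2 = 63001 ≡ 175
268^16 ≡ 175^2 = 30625 ≡ 61
268^32 ≡ 61^2 = 3721 ≡ 42
268^64 ≡ 42^2 = 1764 ≡ 66
268^128 ≡ 66^2 = 4356 ≡ 111
170 = 128 + 32 + 8 + 2, so 268^170 ≡ 111·42·175·225 ≡ 281 (mod 283)
R · y^e mod p:
66^2 = 4356 ≡ 111
66^4 ≡ 111^2 = 12321 ≡ 152
66^8 ≡ 152^2 = 23104 ≡ 181
66^16 ≡ 181^2 = 32761 ≡ 216
20 = 16 + 4, so 66^20 ≡ 216·152 ≡ 4 (mod 283)
142·4 = 568 ≡ 2 (mod 283)
281 ≠ 2; the check fails.

forged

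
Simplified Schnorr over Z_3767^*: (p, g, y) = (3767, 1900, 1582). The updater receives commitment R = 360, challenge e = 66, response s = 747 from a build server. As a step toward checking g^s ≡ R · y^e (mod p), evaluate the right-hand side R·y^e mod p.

2412

1582^2 = 2502724 ≡ 1436
1582^4 ≡ 1436^2 = 2062096 ≡ 1547
1582^8 ≡ 1547^2 = 2393209 ≡ 1164
1582^16 ≡ 1164^2 = 1354896 ≡ 2543
1582^32 ≡ 2543^2 = 6466849 ≡ 2677
1582^64 ≡ 2677^2 = 7166329 ≡ 1495
66 = 64 + 2, so 1582^66 ≡ 1495·1436 ≡ 3397 (mod 3767)
R · y^e ≡ 360·3397 = 1222920 ≡ 2412 (mod 3767)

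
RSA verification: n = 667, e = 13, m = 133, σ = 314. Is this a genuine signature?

forged

Squares mod 667: σ^1≡314, σ^2≡547, σ^4≡393, σ^8≡372
13 = 8 + 4 + 1, so σ^13 ≡ 372·393·314 ≡ 603 (mod 667)
σ^13 mod 667 = 603, but m = 133.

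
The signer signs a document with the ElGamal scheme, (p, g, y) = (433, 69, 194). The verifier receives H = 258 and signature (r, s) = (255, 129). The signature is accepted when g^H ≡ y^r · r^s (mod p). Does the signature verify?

verifies

Left side g^H mod p:
69^258 mod 433 = 133
Right side y^r · r^s mod p:
194^255 mod 433 = 412
255^129 mod 433 = 138
412·138 = 56856 ≡ 133 (mod 433)
133 ≡ 133 (mod 433), so the signature is genuine.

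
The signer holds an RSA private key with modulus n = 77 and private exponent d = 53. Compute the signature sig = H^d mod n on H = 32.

65

H^2 ≡ 32^2 = 1024 ≡ 23
H^4 ≡ 23^2 = 529 ≡ 67
H^8 ≡ 67^2 = 4489 ≡ 23
H^16 ≡ 23^2 = 529 ≡ 67
H^32 ≡ 67^2 = 4489 ≡ 23
53 = 32 + 16 + 4 + 1, so H^53 ≡ 23·67·67·32 ≡ 65 (mod 77)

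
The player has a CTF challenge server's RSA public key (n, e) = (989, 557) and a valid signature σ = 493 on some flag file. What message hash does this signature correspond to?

405

σ^557 mod 989 = 405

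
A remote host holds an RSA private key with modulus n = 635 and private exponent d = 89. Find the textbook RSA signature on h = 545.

230

h^2 ≡ 545^2 = 297025 ≡ 480
h^4 ≡ 480^2 = 230400 ≡ 530
h^8 ≡ 530^2 = 280900 ≡ 230
h^16 ≡ 230^2 = 52900 ≡ 195
h^32 ≡ 195^2 = 38025 ≡ 560
h^64 ≡ 560^2 = 313600 ≡ 545
89 = 64 + 16 + 8 + 1, so h^89 ≡ 545·195·230·545 ≡ 230 (mod 635)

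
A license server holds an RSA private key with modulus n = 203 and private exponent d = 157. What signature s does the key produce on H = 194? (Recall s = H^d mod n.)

H^2 ≡ 194^2 = 37636 ≡ 81
H^4 ≡ 81^2 = 6561 ≡ 65
H^8 ≡ 65^2 = 4225 ≡ 165
H^16 ≡ 165^2 = 27225 ≡ 23
H^32 ≡ 23^2 = 529 ≡ 123
H^64 ≡ 123^2 = 15129 ≡ 107
H^128 ≡ 107^2 = 11449 ≡ 81
157 = 128 + 16 + 8 + 4 + 1, so H^157 ≡ 81·23·165·65·194 ≡ 54 (mod 203)

54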